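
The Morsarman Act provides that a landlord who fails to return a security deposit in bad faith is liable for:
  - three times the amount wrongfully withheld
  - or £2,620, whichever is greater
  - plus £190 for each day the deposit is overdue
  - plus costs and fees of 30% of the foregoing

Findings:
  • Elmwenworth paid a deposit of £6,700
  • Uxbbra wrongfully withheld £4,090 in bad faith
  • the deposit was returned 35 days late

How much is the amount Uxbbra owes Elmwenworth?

£24,596

Trebled: 3 × £4,090 = £12,270
Minimum £2,620: £12,270 meets the minimum, no increase.
Late-return penalty: 35 × £190 = £6,650
Damages plus late penalty: £12,270 + £6,650 = £18,920
Costs and fees: 30% of £18,920 = £5,676
Total recovery: £18,920 + £5,676 = £24,596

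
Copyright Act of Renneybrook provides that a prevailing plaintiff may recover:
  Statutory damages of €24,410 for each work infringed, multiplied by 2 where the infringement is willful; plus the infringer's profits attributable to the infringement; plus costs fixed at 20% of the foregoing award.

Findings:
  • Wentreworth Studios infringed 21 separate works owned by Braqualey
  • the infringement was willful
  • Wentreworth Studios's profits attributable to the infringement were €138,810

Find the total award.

Statutory damages: 21 × €24,410 = €512,610
Doubled: 2 × €512,610 = €1,025,220
Combined award: €1,025,220 + €138,810 = €1,164,030
Costs: 20% of €1,164,030 = €232,806
Award plus costs: €1,164,030 + €232,806 = €1,396,836

Award: €1,396,836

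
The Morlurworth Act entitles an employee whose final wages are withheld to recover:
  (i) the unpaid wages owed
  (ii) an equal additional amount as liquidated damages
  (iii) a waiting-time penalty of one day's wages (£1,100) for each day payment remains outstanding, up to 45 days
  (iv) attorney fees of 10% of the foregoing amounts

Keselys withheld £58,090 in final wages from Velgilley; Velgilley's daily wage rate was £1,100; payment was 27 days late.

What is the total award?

Liquidated damages (equal amount): £58,090
Penalty days: min(27, 45) = 27
Waiting-time penalty: 27 × £1,100 = £29,700
Subtotal: £58,090 + £58,090 + £29,700 = £145,880
Attorney fees: 10% of £145,880 = £14,588
Total award: £145,880 + £14,588 = £160,468

£160,468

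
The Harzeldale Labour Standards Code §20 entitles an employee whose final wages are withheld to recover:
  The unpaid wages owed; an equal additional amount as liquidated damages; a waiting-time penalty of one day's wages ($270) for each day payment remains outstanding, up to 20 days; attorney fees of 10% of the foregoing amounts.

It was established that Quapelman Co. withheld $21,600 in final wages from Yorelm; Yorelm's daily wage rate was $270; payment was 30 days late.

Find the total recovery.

$53,460

Liquidated damages (equal amount): $21,600
Penalty days: min(30, 20) = 20
Waiting-time penalty: 20 × $270 = $5,400
Subtotal: $21,600 + $21,600 + $5,400 = $48,600
Attorney fees: 10% of $48,600 = $4,860
Total award: $48,600 + $4,860 = $53,460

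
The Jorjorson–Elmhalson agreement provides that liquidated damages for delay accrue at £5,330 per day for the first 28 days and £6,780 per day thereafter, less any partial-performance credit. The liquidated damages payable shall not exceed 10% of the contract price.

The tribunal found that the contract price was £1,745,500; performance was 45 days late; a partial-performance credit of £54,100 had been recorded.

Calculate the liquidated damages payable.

£174,550

First 28 days: 28 × £5,330 = £149,240
Remaining days: (45 − 28) × £6,780 = £115,260
Accrued per-day damages: £149,240 + £115,260 = £264,500
Less partial-performance credit: £264,500 − £54,100 = £210,400
Cap: 10% of £1,745,500 = £174,550
Cap at £174,550: £210,400 exceeds the cap → £174,550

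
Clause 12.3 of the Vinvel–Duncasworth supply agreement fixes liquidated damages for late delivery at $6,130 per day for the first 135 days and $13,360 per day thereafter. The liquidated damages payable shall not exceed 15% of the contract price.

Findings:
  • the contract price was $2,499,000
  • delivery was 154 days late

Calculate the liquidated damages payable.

$374,850

First 135 days: 135 × $6,130 = $827,550
Remaining days: (154 − 135) × $13,360 = $253,840
Accrued per-day damages: $827,550 + $253,840 = $1,081,390
Cap: 15% of $2,499,000 = $374,850
Cap at $374,850: $1,081,390 exceeds the cap → $374,850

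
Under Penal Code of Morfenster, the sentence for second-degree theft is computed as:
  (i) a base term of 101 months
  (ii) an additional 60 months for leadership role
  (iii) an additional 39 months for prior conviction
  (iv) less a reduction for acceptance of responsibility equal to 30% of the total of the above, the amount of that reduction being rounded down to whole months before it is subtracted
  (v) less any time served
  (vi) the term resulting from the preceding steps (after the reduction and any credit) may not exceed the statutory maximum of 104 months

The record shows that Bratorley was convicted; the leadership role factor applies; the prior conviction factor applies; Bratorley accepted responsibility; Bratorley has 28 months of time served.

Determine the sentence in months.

104 months

Leadership role enhancement: +60 months
Prior conviction enhancement: +39 months
Adjusted term: 101 months + 60 months + 39 months = 200 months
Acceptance of responsibility reduction: 30% of 200 months = 60 months (rounded down)
After reduction: 200 − 60 = 140 months
Less time served: 140 months − 28 months = 112 months
Cap at 104 months: 112 months exceeds the cap → 104 months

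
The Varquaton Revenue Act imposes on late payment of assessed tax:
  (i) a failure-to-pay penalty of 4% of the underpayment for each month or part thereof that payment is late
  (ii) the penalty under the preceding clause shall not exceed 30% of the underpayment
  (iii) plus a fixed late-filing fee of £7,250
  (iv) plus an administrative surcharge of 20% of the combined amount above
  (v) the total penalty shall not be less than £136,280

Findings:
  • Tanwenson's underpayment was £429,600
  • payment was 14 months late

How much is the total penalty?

Accrued rate: 4% × 14 = 56%, capped at 30% → 30%
Failure-to-pay penalty: 30% of £429,600 = £128,880
Penalty before surcharge: £128,880 + £7,250 = £136,130
Administrative surcharge: 20% of £136,130 = £27,226
Total penalty: £136,130 + £27,226 = £163,356
Minimum £136,280: £163,356 meets the minimum, no increase.

£163,356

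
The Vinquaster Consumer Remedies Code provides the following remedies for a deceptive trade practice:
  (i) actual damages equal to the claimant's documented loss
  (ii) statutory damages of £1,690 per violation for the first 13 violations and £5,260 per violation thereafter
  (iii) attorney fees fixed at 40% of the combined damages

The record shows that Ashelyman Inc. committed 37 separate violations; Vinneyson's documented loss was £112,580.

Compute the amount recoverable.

First 13 violations: 13 × £1,690 = £21,970
Remaining violations: (37 − 13) × £5,260 = £126,240
Statutory damages: £21,970 + £126,240 = £148,210
Combined damages: £112,580 + £148,210 = £260,790
Attorney fees: 40% of £260,790 = £104,316
Total recovery: £260,790 + £104,316 = £365,106

£365,106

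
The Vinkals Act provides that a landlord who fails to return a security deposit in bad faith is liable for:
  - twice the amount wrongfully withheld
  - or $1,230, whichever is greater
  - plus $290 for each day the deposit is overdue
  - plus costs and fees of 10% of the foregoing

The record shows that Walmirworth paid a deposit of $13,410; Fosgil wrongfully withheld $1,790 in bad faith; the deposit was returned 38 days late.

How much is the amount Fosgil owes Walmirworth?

$16,060

Doubled: 2 × $1,790 = $3,580
Minimum $1,230: $3,580 meets the minimum, no increase.
Late-return penalty: 38 × $290 = $11,020
Damages plus late penalty: $3,580 + $11,020 = $14,600
Costs and fees: 10% of $14,600 = $1,460
Total recovery: $14,600 + $1,460 = $16,060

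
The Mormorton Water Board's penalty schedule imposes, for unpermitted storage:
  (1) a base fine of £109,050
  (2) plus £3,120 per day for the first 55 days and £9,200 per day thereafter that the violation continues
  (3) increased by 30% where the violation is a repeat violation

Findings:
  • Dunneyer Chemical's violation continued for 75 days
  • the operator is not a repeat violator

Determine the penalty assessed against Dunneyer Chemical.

£464,650

First 55 days: 55 × £3,120 = £171,600
Remaining days: (75 − 55) × £9,200 = £184,000
Per-day component: £171,600 + £184,000 = £355,600
Base plus per-day: £109,050 + £355,600 = £464,650
The operator is not a repeat violator: no 30% increase.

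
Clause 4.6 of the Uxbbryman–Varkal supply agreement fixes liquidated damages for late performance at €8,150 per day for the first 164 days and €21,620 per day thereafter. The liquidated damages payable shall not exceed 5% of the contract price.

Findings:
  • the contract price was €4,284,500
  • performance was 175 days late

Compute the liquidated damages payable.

First 164 days: 164 × €8,150 = €1,336,600
Remaining days: (175 − 164) × €21,620 = €237,820
Accrued per-day damages: €1,336,600 + €237,820 = €1,574,420
Cap: 5% of €4,284,500 = €214,225
Cap at €214,225: €1,574,420 exceeds the cap → €214,225

Liquidated damages: €214,225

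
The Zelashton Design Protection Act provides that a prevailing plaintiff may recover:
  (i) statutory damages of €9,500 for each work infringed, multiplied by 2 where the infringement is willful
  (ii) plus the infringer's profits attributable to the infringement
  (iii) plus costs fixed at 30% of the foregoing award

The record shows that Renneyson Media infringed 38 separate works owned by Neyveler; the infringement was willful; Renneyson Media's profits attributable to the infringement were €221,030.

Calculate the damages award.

Statutory damages: 38 × €9,500 = €361,000
Doubled: 2 × €361,000 = €722,000
Combined award: €722,000 + €221,030 = €943,030
Costs: 30% of €943,030 = €282,909
Award plus costs: €943,030 + €282,909 = €1,225,939

€1,225,939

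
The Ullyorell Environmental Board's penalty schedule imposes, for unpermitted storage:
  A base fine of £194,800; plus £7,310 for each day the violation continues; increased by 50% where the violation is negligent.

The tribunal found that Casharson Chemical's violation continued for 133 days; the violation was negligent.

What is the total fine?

Per-day component: 133 × £7,310 = £972,230
Base plus per-day: £194,800 + £972,230 = £1,167,030
Enhancement: 50% of £1,167,030 = £583,515
Enhanced fine: £1,167,030 + £583,515 = £1,750,545

£1,750,545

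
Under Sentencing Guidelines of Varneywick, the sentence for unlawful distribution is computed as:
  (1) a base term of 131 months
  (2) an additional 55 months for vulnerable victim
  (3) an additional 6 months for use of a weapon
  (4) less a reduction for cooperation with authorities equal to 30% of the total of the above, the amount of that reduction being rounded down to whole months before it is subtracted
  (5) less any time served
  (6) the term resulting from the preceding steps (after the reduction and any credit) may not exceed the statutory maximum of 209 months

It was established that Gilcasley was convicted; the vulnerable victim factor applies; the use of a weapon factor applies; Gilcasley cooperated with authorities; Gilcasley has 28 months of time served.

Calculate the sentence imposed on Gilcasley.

107 months

Vulnerable victim enhancement: +55 months
Use of a weapon enhancement: +6 months
Adjusted term: 131 months + 55 months + 6 months = 192 months
Cooperation with authorities reduction: 30% of 192 months = 57 months (rounded down)
After reduction: 192 − 57 = 135 months
Less time served: 135 months − 28 months = 107 months
Cap at 209 months: 107 months is within the cap, no reduction.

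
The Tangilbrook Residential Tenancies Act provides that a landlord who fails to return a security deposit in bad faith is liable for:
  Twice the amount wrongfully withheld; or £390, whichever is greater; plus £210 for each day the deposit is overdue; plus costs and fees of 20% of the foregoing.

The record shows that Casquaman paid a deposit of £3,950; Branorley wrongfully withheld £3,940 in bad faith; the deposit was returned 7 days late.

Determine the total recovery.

Doubled: 2 × £3,940 = £7,880
Minimum £390: £7,880 meets the minimum, no increase.
Late-return penalty: 7 × £210 = £1,470
Damages plus late penalty: £7,880 + £1,470 = £9,350
Costs and fees: 20% of £9,350 = £1,870
Total recovery: £9,350 + £1,870 = £11,220

£11,220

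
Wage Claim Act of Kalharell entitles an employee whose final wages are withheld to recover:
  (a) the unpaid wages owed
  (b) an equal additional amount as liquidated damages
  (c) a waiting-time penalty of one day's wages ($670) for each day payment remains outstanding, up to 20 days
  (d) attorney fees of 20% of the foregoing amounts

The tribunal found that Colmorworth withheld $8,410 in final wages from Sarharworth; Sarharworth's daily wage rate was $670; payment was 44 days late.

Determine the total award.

$36,264

Liquidated damages (equal amount): $8,410
Penalty days: min(44, 20) = 20
Waiting-time penalty: 20 × $670 = $13,400
Subtotal: $8,410 + $8,410 + $13,400 = $30,220
Attorney fees: 20% of $30,220 = $6,044
Total award: $30,220 + $6,044 = $36,264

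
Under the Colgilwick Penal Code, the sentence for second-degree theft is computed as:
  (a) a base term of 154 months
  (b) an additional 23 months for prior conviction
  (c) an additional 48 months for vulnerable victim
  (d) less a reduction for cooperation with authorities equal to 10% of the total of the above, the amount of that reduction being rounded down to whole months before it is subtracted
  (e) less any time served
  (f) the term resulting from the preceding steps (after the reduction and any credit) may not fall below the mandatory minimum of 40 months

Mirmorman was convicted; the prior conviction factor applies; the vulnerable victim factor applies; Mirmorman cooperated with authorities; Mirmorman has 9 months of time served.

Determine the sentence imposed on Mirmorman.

Prior conviction enhancement: +23 months
Vulnerable victim enhancement: +48 months
Adjusted term: 154 months + 23 months + 48 months = 225 months
Cooperation with authorities reduction: 10% of 225 months = 22 months (rounded down)
After reduction: 225 − 22 = 203 months
Less time served: 203 months − 9 months = 194 months
Minimum 40 months: 194 months meets the minimum, no increase.

194 months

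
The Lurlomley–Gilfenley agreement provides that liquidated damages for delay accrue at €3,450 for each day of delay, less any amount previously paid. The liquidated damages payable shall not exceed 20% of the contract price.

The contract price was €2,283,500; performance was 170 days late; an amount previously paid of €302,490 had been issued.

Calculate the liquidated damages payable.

€284,010

Per-day damages: 170 × €3,450 = €586,500
Less amount previously paid: €586,500 − €302,490 = €284,010
Cap: 20% of €2,283,500 = €456,700
Cap at €456,700: €284,010 is within the cap, no reduction.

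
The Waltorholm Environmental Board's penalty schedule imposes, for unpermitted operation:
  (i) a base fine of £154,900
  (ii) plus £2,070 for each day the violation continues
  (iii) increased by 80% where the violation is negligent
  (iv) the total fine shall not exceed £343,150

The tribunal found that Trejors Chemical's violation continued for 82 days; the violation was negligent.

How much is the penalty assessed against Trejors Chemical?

Per-day component: 82 × £2,070 = £169,740
Base plus per-day: £154,900 + £169,740 = £324,640
Enhancement: 80% of £324,640 = £259,712
Enhanced fine: £324,640 + £259,712 = £584,352
Cap at £343,150: £584,352 exceeds the cap → £343,150

£343,150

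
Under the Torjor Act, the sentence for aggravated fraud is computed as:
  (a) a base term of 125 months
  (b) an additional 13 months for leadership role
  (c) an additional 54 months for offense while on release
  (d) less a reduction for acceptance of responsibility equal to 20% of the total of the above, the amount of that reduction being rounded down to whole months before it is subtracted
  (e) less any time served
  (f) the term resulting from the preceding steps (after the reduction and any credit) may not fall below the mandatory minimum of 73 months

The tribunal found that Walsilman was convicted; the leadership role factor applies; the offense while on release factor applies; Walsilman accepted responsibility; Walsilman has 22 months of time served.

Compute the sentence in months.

132 months

Leadership role enhancement: +13 months
Offense while on release enhancement: +54 months
Adjusted term: 125 months + 13 months + 54 months = 192 months
Acceptance of responsibility reduction: 20% of 192 months = 38 months (rounded down)
After reduction: 192 − 38 = 154 months
Less time served: 154 months − 22 months = 132 months
Minimum 73 months: 132 months meets the minimum, no increase.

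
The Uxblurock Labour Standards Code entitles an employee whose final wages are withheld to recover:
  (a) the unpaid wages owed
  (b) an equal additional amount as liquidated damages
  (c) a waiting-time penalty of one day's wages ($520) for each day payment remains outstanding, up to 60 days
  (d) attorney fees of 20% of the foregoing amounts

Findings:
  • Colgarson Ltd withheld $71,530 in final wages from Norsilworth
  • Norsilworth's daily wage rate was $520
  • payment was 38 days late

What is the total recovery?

$195,384

Liquidated damages (equal amount): $71,530
Penalty days: min(38, 60) = 38
Waiting-time penalty: 38 × $520 = $19,760
Subtotal: $71,530 + $71,530 + $19,760 = $162,820
Attorney fees: 20% of $162,820 = $32,564
Total award: $162,820 + $32,564 = $195,384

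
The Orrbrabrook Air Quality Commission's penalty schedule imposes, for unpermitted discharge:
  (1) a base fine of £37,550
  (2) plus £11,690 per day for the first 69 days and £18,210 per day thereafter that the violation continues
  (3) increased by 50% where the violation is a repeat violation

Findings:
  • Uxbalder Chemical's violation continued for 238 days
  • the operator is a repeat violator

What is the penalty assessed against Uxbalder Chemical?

Civil penalty: £5,882,475

First 69 days: 69 × £11,690 = £806,610
Remaining days: (238 − 69) × £18,210 = £3,077,490
Per-day component: £806,610 + £3,077,490 = £3,884,100
Base plus per-day: £37,550 + £3,884,100 = £3,921,650
Enhancement: 50% of £3,921,650 = £1,960,825
Enhanced fine: £3,921,650 + £1,960,825 = £5,882,475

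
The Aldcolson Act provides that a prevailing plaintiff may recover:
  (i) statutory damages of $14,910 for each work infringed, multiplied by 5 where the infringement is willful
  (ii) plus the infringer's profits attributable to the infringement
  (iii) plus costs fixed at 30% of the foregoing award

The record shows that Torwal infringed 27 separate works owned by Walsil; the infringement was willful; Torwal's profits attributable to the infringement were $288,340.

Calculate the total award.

Statutory damages: 27 × $14,910 = $402,570
Multiplied by 5: 5 × $402,570 = $2,012,850
Combined award: $2,012,850 + $288,340 = $2,301,190
Costs: 30% of $2,301,190 = $690,357
Award plus costs: $2,301,190 + $690,357 = $2,991,547

$2,991,547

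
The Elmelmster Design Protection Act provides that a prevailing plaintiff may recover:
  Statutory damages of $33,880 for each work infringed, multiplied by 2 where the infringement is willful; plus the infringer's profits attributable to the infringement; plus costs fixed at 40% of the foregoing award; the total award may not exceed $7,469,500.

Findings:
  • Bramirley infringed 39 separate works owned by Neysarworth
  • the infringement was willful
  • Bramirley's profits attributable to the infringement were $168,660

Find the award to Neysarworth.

$3,935,820

Statutory damages: 39 × $33,880 = $1,321,320
Doubled: 2 × $1,321,320 = $2,642,640
Combined award: $2,642,640 + $168,660 = $2,811,300
Costs: 40% of $2,811,300 = $1,124,520
Award plus costs: $2,811,300 + $1,124,520 = $3,935,820
Cap at $7,469,500: $3,935,820 is within the cap, no reduction.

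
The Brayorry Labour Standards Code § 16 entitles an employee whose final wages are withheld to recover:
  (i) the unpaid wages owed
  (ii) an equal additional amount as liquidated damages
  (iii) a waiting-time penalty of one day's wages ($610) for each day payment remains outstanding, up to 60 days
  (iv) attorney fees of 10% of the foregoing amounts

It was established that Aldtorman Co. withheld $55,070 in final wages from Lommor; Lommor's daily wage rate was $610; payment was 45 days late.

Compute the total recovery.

Liquidated damages (equal amount): $55,070
Penalty days: min(45, 60) = 45
Waiting-time penalty: 45 × $610 = $27,450
Subtotal: $55,070 + $55,070 + $27,450 = $137,590
Attorney fees: 10% of $137,590 = $13,759
Total award: $137,590 + $13,759 = $151,349

Total award: $151,349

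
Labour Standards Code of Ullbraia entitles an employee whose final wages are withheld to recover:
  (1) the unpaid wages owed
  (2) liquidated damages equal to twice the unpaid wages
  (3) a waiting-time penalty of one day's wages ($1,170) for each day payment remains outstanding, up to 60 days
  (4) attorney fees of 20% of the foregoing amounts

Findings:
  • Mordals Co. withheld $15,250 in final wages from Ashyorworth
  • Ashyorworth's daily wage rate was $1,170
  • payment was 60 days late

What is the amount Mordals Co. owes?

$139,140

Doubled: 2 × $15,250 = $30,500
Penalty days: min(60, 60) = 60
Waiting-time penalty: 60 × $1,170 = $70,200
Subtotal: $15,250 + $30,500 + $70,200 = $115,950
Attorney fees: 20% of $115,950 = $23,190
Total award: $115,950 + $23,190 = $139,140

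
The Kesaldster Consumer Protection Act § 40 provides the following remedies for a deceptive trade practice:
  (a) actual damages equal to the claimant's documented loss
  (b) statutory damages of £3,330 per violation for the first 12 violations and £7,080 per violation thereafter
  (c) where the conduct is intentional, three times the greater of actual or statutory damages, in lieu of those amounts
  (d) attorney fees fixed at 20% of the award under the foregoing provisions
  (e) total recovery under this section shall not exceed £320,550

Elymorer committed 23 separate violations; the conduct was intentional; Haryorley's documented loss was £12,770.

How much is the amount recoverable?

First 12 violations: 12 × £3,330 = £39,960
Remaining violations: (23 − 12) × £7,080 = £77,880
Statutory damages: £39,960 + £77,880 = £117,840
Greater of actual damages (£12,770) or statutory damages (£117,840): £117,840
Trebled: 3 × £117,840 = £353,520
Attorney fees: 20% of £353,520 = £70,704
Total before cap: £353,520 + £70,704 = £424,224
Cap at £320,550: £424,224 exceeds the cap → £320,550

Total recovery: £320,550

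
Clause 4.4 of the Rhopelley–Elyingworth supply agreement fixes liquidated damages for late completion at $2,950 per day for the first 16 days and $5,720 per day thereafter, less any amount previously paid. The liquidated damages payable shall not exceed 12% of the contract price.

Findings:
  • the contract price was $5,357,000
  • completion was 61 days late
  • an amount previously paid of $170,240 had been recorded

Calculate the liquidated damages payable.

Liquidated damages: $134,360

First 16 days: 16 × $2,950 = $47,200
Remaining days: (61 − 16) × $5,720 = $257,400
Accrued per-day damages: $47,200 + $257,400 = $304,600
Less amount previously paid: $304,600 − $170,240 = $134,360
Cap: 12% of $5,357,000 = $642,840
Cap at $642,840: $134,360 is within the cap, no reduction.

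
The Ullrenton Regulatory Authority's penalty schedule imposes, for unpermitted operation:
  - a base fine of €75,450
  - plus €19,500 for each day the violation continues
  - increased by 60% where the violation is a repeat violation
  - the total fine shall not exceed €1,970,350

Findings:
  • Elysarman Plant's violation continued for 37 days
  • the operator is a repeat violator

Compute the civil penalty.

€1,275,120

Per-day component: 37 × €19,500 = €721,500
Base plus per-day: €75,450 + €721,500 = €796,950
Enhancement: 60% of €796,950 = €478,170
Enhanced fine: €796,950 + €478,170 = €1,275,120
Cap at €1,970,350: €1,275,120 is within the cap, no reduction.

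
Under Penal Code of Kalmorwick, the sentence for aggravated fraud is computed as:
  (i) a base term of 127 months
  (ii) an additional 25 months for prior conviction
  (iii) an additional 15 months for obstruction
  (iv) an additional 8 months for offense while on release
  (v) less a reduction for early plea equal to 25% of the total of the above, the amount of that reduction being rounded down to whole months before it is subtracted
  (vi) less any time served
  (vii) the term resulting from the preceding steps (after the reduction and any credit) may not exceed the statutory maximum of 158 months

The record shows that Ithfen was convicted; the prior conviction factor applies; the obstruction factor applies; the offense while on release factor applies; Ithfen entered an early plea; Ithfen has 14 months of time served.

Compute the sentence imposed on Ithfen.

Prior conviction enhancement: +25 months
Obstruction enhancement: +15 months
Offense while on release enhancement: +8 months
Adjusted term: 127 months + 25 months + 15 months + 8 months = 175 months
Early plea reduction: 25% of 175 months = 43 months (rounded down)
After reduction: 175 − 43 = 132 months
Less time served: 132 months − 14 months = 118 months
Cap at 158 months: 118 months is within the cap, no reduction.

118 months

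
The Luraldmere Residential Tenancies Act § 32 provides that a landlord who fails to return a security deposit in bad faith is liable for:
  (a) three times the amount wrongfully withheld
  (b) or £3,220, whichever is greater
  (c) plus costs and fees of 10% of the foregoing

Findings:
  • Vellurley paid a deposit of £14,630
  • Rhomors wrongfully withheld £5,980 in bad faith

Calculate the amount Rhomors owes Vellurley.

Trebled: 3 × £5,980 = £17,940
Minimum £3,220: £17,940 meets the minimum, no increase.
Costs and fees: 10% of £17,940 = £1,794
Total recovery: £17,940 + £1,794 = £19,734

£19,734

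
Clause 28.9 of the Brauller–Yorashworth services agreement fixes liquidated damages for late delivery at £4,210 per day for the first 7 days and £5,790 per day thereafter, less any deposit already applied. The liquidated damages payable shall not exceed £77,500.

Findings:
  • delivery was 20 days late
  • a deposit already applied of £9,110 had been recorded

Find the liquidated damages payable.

First 7 days: 7 × £4,210 = £29,470
Remaining days: (20 − 7) × £5,790 = £75,270
Accrued per-day damages: £29,470 + £75,270 = £104,740
Less deposit already applied: £104,740 − £9,110 = £95,630
Cap at £77,500: £95,630 exceeds the cap → £77,500

£77,500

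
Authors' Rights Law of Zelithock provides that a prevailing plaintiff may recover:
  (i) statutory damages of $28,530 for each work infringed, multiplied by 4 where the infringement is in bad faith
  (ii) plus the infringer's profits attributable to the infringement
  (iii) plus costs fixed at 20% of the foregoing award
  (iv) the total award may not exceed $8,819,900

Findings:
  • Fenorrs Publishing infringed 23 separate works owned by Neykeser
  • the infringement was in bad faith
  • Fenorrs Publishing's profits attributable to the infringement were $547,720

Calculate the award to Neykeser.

Award: $3,806,976

Statutory damages: 23 × $28,530 = $656,190
Multiplied by 4: 4 × $656,190 = $2,624,760
Combined award: $2,624,760 + $547,720 = $3,172,480
Costs: 20% of $3,172,480 = $634,496
Award plus costs: $3,172,480 + $634,496 = $3,806,976
Cap at $8,819,900: $3,806,976 is within the cap, no reduction.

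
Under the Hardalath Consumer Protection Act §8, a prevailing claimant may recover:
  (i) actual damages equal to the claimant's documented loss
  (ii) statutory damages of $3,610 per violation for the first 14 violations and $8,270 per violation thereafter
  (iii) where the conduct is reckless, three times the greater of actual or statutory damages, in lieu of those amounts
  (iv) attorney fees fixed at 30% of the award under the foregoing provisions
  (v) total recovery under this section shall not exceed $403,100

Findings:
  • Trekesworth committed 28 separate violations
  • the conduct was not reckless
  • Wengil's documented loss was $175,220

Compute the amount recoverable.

First 14 violations: 14 × $3,610 = $50,540
Remaining violations: (28 − 14) × $8,270 = $115,780
Statutory damages: $50,540 + $115,780 = $166,320
Conduct not reckless: the in-lieu enhancement does not apply.
Actual plus statutory damages: $175,220 + $166,320 = $341,540
Attorney fees: 30% of $341,540 = $102,462
Total before cap: $341,540 + $102,462 = $444,002
Cap at $403,100: $444,002 exceeds the cap → $403,100

$403,100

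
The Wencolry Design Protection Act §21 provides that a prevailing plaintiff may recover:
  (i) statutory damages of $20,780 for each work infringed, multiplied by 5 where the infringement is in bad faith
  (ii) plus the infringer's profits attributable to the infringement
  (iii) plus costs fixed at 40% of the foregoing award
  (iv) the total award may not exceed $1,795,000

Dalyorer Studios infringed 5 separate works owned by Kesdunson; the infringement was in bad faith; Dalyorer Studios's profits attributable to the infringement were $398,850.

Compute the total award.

Statutory damages: 5 × $20,780 = $103,900
Multiplied by 5: 5 × $103,900 = $519,500
Combined award: $519,500 + $398,850 = $918,350
Costs: 40% of $918,350 = $367,340
Award plus costs: $918,350 + $367,340 = $1,285,690
Cap at $1,795,000: $1,285,690 is within the cap, no reduction.

$1,285,690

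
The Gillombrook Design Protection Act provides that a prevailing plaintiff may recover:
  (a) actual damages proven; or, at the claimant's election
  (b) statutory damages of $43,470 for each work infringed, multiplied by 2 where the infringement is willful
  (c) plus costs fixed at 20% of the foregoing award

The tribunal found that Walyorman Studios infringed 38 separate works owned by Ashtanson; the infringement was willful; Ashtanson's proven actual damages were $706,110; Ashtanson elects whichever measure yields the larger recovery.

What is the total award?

Award: $3,964,464

Statutory damages: 38 × $43,470 = $1,651,860
Doubled: 2 × $1,651,860 = $3,303,720
Greater of actual damages ($706,110) or enhanced statutory damages ($3,303,720): $3,303,720
Costs: 20% of $3,303,720 = $660,744
Award plus costs: $3,303,720 + $660,744 = $3,964,464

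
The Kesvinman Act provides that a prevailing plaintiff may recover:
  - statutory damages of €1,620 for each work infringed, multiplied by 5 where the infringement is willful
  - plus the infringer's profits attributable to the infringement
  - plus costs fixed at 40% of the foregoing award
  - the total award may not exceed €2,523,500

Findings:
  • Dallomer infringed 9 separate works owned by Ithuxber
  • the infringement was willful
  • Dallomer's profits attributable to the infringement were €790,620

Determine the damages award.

€1,208,928

Statutory damages: 9 × €1,620 = €14,580
Multiplied by 5: 5 × €14,580 = €72,900
Combined award: €72,900 + €790,620 = €863,520
Costs: 40% of €863,520 = €345,408
Award plus costs: €863,520 + €345,408 = €1,208,928
Cap at €2,523,500: €1,208,928 is within the cap, no reduction.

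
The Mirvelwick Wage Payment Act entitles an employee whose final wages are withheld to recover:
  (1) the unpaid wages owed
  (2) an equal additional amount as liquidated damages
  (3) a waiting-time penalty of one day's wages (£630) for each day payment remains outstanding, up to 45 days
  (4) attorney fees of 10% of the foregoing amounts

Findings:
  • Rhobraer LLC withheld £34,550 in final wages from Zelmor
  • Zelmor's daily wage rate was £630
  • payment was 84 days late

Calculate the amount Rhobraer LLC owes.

£107,195

Liquidated damages (equal amount): £34,550
Penalty days: min(84, 45) = 45
Waiting-time penalty: 45 × £630 = £28,350
Subtotal: £34,550 + £34,550 + £28,350 = £97,450
Attorney fees: 10% of £97,450 = £9,745
Total award: £97,450 + £9,745 = £107,195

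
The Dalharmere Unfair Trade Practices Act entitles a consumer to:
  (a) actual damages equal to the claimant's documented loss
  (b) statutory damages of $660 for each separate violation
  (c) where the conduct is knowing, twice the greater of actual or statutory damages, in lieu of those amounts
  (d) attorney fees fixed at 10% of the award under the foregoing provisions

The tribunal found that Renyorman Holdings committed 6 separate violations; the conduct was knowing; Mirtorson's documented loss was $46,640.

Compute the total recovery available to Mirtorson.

Statutory damages: 6 × $660 = $3,960
Greater of actual damages ($46,640) or statutory damages ($3,960): $46,640
Doubled: 2 × $46,640 = $93,280
Attorney fees: 10% of $93,280 = $9,328
Total recovery: $93,280 + $9,328 = $102,608

$102,608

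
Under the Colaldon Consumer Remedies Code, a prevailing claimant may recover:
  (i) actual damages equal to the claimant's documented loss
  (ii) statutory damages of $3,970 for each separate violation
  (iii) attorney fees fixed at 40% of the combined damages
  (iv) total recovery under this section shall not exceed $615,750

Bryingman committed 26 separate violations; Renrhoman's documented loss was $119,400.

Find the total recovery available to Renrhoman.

Total recovery: $311,668

Statutory damages: 26 × $3,970 = $103,220
Combined damages: $119,400 + $103,220 = $222,620
Attorney fees: 40% of $222,620 = $89,048
Total before cap: $222,620 + $89,048 = $311,668
Cap at $615,750: $311,668 is within the cap, no reduction.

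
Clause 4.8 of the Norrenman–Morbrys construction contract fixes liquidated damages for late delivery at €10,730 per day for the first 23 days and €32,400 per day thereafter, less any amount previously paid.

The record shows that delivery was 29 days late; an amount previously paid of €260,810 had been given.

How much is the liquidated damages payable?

First 23 days: 23 × €10,730 = €246,790
Remaining days: (29 − 23) × €32,400 = €194,400
Accrued per-day damages: €246,790 + €194,400 = €441,190
Less amount previously paid: €441,190 − €260,810 = €180,380

€180,380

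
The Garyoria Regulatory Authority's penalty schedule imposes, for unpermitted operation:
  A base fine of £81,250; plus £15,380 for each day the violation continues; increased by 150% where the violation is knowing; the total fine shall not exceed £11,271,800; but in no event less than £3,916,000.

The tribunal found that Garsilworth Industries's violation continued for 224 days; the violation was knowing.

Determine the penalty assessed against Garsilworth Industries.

Per-day component: 224 × £15,380 = £3,445,120
Base plus per-day: £81,250 + £3,445,120 = £3,526,370
Enhancement: 150% of £3,526,370 = £5,289,555
Enhanced fine: £3,526,370 + £5,289,555 = £8,815,925
Cap at £11,271,800: £8,815,925 is within the cap, no reduction.
Minimum £3,916,000: £8,815,925 meets the minimum, no increase.

Civil penalty: £8,815,925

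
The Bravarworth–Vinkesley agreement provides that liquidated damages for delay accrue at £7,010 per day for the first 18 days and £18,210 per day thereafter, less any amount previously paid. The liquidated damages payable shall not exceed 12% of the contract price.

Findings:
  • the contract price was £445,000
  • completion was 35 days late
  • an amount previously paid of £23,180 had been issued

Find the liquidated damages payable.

First 18 days: 18 × £7,010 = £126,180
Remaining days: (35 − 18) × £18,210 = £309,570
Accrued per-day damages: £126,180 + £309,570 = £435,750
Less amount previously paid: £435,750 − £23,180 = £412,570
Cap: 12% of £445,000 = £53,400
Cap at £53,400: £412,570 exceeds the cap → £53,400

£53,400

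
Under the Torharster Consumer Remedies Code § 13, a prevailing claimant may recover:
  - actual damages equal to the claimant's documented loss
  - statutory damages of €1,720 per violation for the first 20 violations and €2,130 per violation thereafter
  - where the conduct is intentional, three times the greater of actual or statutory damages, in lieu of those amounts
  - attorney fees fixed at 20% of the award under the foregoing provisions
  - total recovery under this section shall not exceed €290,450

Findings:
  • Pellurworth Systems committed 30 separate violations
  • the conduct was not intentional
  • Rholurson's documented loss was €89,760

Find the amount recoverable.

€174,552

First 20 violations: 20 × €1,720 = €34,400
Remaining violations: (30 − 20) × €2,130 = €21,300
Statutory damages: €34,400 + €21,300 = €55,700
Conduct not intentional: the in-lieu enhancement does not apply.
Actual plus statutory damages: €89,760 + €55,700 = €145,460
Attorney fees: 20% of €145,460 = €29,092
Total before cap: €145,460 + €29,092 = €174,552
Cap at €290,450: €174,552 is within the cap, no reduction.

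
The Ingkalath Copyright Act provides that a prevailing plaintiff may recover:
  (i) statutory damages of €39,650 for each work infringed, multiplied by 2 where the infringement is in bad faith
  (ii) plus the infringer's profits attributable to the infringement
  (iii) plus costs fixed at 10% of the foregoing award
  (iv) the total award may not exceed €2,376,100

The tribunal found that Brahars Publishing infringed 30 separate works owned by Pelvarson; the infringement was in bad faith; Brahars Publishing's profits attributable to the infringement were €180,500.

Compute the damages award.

Statutory damages: 30 × €39,650 = €1,189,500
Doubled: 2 × €1,189,500 = €2,379,000
Combined award: €2,379,000 + €180,500 = €2,559,500
Costs: 10% of €2,559,500 = €255,950
Award plus costs: €2,559,500 + €255,950 = €2,815,450
Cap at €2,376,100: €2,815,450 exceeds the cap → €2,376,100

€2,376,100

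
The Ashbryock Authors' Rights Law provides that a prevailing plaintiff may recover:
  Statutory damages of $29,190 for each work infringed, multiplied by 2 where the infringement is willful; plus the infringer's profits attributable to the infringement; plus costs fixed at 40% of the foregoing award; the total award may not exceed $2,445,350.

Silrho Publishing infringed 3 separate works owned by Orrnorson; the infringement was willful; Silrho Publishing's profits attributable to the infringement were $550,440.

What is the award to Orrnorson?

Statutory damages: 3 × $29,190 = $87,570
Doubled: 2 × $87,570 = $175,140
Combined award: $175,140 + $550,440 = $725,580
Costs: 40% of $725,580 = $290,232
Award plus costs: $725,580 + $290,232 = $1,015,812
Cap at $2,445,350: $1,015,812 is within the cap, no reduction.

$1,015,812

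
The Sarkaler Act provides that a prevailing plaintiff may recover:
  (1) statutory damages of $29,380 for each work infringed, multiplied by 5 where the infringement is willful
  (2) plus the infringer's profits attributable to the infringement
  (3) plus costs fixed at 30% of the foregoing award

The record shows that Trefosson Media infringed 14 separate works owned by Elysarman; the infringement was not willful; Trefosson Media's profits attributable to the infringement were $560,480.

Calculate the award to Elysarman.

$1,263,340

Statutory damages: 14 × $29,380 = $411,320
Infringement not willful: no ×5 enhancement.
Combined award: $411,320 + $560,480 = $971,800
Costs: 30% of $971,800 = $291,540
Award plus costs: $971,800 + $291,540 = $1,263,340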